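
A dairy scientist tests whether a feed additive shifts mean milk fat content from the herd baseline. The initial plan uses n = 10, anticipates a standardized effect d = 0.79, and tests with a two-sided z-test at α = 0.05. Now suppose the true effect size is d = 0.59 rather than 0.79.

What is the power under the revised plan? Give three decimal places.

Power ≈ 0.463

With d = 0.59: δ = d·√n = 0.59 × √10 = 1.8657. Critical value z_{0.025} = 1.960.
Revised power = Φ(δ − 1.960) + Φ(−δ − 1.960) = Φ(-0.094) + Φ(-3.826) = 0.4625 + 0.0001 = 0.4625.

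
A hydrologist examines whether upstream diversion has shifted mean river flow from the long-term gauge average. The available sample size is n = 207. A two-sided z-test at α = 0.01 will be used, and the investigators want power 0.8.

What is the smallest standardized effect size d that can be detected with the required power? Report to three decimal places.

Need Φ(δ − 2.576) = 0.8, so δ = 2.576 + 0.842 = 3.417.
(Lower-tail contribution to power is negligible for δ > 0.)
δ = d·√n ⇒ d = δ/√n = 3.417/√207 = 0.2375.

d ≈ 0.238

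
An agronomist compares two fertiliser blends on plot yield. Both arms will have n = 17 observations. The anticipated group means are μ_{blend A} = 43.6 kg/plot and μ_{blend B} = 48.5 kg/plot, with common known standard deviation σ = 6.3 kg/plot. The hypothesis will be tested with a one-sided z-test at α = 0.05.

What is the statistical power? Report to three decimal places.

Standardized effect: d = |μ_{blend A} − μ_{blend B}| / σ = |43.6 − 48.5| / 6.3 = 0.7778
Noncentrality parameter: δ = d·√(n/2) = 0.7778 × √(17/2) = 2.2676
Critical value for a one-sided test at α = 0.05: z_α = 1.645.
Power = P(Z > 1.645 − δ) = Φ(0.623) = 0.7333.

Power ≈ 0.733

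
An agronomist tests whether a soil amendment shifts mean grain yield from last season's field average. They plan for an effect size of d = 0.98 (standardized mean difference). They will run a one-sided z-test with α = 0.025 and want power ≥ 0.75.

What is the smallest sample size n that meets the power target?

For power 0.75 need Φ(δ − z_{0.025}) = 0.75, so δ = z_{0.025} + z_{0.25} = 1.960 + 0.674 = 2.634.
δ = d·√n ⇒ n = (δ/d)² = (2.634 / 0.98)² = 7.23.
Rounding up, n = 8.

n = 8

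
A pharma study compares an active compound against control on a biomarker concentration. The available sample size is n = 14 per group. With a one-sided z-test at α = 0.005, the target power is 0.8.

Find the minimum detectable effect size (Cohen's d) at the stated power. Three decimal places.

d ≈ 1.292

Required noncentrality: δ = z_{0.005} + z_{0.20} = 2.576 + 0.842 = 3.417.
δ = d·√(n/2) ⇒ d = δ/√(n/2) = 3.417/√(14/2) = 1.2917.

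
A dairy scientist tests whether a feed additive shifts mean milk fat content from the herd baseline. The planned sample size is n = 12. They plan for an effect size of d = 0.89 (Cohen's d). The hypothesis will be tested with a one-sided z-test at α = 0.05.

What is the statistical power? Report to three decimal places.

Noncentrality parameter: δ = d·√n = 0.89 × √12 = 3.0831
One-sided α = 0.05 → critical value z_{0.05} = 1.645.
Power = P(Z > 1.645 − δ) = Φ(1.438) = 0.9248.

Power ≈ 0.925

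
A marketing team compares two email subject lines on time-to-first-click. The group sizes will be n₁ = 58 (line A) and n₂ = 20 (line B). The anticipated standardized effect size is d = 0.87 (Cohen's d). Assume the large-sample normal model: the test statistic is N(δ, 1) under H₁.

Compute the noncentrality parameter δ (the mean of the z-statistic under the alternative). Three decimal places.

δ ≈ 3.355

The noncentrality parameter scales effect size by the design's sample-size factor: δ = d / √(1/n₁ + 1/n₂) = 0.87 / √(1/58 + 1/20) = 3.3551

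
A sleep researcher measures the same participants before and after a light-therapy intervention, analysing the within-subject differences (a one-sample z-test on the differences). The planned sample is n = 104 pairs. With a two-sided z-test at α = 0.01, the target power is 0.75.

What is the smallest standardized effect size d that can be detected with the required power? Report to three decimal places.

d ≈ 0.319

Required noncentrality: δ = z_{0.005} + z_{0.25} = 2.576 + 0.674 = 3.250.
(Lower-tail contribution to power is negligible for δ > 0.)
δ = d·√n ⇒ d = δ/√n = 3.250/√104 = 0.3187.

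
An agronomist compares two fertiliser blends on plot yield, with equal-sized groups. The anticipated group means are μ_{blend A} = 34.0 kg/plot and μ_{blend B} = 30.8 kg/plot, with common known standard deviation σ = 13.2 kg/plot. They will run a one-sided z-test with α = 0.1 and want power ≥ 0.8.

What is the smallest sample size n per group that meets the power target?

n = 154 per group

Standardized effect: d = |μ_{blend A} − μ_{blend B}| / σ = |34.0 − 30.8| / 13.2 = 0.2424
For power 0.8 need Φ(δ − z_{0.1}) = 0.8, so δ = z_{0.1} + z_{0.20} = 1.282 + 0.842 = 2.123.
δ = d·√(n/2) ⇒ n = 2(δ/d)² = 2 × (2.123 / 0.2424)² = 153.41.
Rounding up, n = 154 per group.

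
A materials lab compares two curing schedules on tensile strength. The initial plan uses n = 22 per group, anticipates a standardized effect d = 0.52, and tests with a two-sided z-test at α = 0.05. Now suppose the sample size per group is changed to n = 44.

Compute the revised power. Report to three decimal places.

Power ≈ 0.684

With n = 44 per group: δ = d·√(n/2) = 0.52 × √(44/2) = 2.4390. Critical value z_{0.025} = 1.960.
Revised power = Φ(δ − 1.960) + Φ(−δ − 1.960) = Φ(0.479) + Φ(-4.399) = 0.6840 + 0.0000 = 0.6841.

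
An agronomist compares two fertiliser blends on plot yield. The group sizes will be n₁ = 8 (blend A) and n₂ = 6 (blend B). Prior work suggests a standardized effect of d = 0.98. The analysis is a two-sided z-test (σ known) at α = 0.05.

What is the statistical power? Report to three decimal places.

Noncentrality parameter: δ = d / √(1/n₁ + 1/n₂) = 0.98 / √(1/8 + 1/6) = 1.8146
Critical value for a two-sided test at α = 0.05: z_{α/2} = 1.960.
Power = Φ(δ − 1.960) + Φ(−δ − 1.960) = Φ(-0.145) + Φ(-3.775) = 0.4422 + 0.0001 = 0.4423.

Power ≈ 0.442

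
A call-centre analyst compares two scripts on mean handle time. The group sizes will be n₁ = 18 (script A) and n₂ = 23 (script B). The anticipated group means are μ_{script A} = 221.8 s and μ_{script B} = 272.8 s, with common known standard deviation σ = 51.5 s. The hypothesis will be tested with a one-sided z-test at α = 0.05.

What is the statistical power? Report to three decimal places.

Standardized effect: d = |μ_{script A} − μ_{script B}| / σ = |221.8 − 272.8| / 51.5 = 0.9903
Noncentrality parameter: δ = d / √(1/n₁ + 1/n₂) = 0.9903 / √(1/18 + 1/23) = 3.1468
Critical value for a one-sided test at α = 0.05: z_α = 1.645.
Power = Φ(δ − 1.645) = Φ(1.502) = 0.9334.

Power ≈ 0.933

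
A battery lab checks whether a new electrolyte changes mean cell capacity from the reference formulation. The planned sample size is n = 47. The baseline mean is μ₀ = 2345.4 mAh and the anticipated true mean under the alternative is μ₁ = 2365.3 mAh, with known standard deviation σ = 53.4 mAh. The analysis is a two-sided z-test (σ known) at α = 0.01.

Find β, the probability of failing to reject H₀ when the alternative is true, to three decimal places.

Standardized effect: d = |μ₁ − μ₀| / σ = |2365.3 − 2345.4| / 53.4 = 0.3727
Noncentrality parameter: δ = d·√n = 0.3727 × √47 = 2.5548
Critical value for a two-sided test at α = 0.01: z_{α/2} = 2.576.
Power = Φ(δ − 2.576) + Φ(−δ − 2.576) = Φ(-0.021) + Φ(-5.131) = 0.4916 + 0.0000 = 0.4916.
Type II error: β = 1 − power = 1 − 0.4916 = 0.5084.

β ≈ 0.508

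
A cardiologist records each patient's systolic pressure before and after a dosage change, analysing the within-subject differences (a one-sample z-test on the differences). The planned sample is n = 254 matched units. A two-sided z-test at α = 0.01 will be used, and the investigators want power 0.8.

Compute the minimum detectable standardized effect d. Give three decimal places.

Need Φ(δ − 2.576) = 0.8, so δ = 2.576 + 0.842 = 3.417.
(Lower-tail contribution to power is negligible for δ > 0.)
δ = d·√n ⇒ d = δ/√n = 3.417/√254 = 0.2144.

d ≈ 0.214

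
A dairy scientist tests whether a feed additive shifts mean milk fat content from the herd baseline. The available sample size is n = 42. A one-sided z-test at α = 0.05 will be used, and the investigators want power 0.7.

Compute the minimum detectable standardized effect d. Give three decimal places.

Need Φ(δ − 1.645) = 0.7, so δ = 1.645 + 0.524 = 2.169.
δ = d·√n ⇒ d = δ/√n = 2.169/√42 = 0.3347.

d ≈ 0.335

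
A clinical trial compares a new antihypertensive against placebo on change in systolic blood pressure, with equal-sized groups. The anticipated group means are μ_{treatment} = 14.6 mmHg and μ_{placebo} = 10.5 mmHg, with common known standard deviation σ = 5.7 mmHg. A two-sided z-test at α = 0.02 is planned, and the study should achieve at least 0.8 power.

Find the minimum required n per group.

Standardized effect: d = |μ_{treatment} − μ_{placebo}| / σ = |14.6 − 10.5| / 5.7 = 0.7193
Set Φ(δ − 2.326) = 0.8; then δ − 2.326 = Φ⁻¹(0.8) = 0.842, giving δ = 3.168.
(The Φ(−δ − z_{α/2}) term is vanishingly small for δ > 0 and is dropped in the standard sample-size formula.)
δ = d·√(n/2) ⇒ n = 2(δ/d)² = 2 × (3.168 / 0.7193)² = 38.79.
Round up to the next whole unit.

n = 39 per group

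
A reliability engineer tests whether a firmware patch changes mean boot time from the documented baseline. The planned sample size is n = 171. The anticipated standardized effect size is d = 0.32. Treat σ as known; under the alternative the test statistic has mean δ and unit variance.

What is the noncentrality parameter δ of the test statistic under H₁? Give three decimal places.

The noncentrality parameter scales effect size by the design's sample-size factor: δ = d·√n = 0.32 × √171 = 4.1845

δ ≈ 4.185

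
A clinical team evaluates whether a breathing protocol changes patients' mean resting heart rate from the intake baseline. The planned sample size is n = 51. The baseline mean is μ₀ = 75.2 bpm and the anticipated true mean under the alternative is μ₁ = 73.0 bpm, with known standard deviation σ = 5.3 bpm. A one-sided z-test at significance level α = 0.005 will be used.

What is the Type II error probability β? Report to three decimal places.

Standardized effect: d = |μ₁ − μ₀| / σ = |73.0 − 75.2| / 5.3 = 0.4151
Noncentrality parameter: δ = d·√n = 0.4151 × √51 = 2.9644
One-sided α = 0.005 → critical value z_{0.005} = 2.576.
Power = Φ(δ − 2.576) = Φ(0.389) = 0.6512.
Type II error: β = 1 − power = 1 − 0.6512 = 0.3488.

β ≈ 0.349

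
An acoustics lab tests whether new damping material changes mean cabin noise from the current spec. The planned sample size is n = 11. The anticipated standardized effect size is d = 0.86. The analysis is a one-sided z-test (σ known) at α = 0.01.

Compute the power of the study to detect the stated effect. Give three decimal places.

Power ≈ 0.701

Noncentrality parameter: δ = d·√n = 0.86 × √11 = 2.8523
Critical value for a one-sided test at α = 0.01: z_α = 2.326.
Power = Φ(δ − 2.326) = Φ(0.526) = 0.7005.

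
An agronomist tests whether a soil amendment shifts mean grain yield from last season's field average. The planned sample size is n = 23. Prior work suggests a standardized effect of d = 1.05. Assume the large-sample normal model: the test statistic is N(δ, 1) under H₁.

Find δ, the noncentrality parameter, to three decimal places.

δ = d·√n = 1.05 × √23 = 5.0356

δ ≈ 5.036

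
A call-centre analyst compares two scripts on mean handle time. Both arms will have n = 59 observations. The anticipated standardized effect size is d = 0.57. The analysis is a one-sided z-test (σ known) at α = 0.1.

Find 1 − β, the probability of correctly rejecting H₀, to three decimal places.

Power ≈ 0.965

Noncentrality parameter: λ = d·√(n/2) = 0.57 × √(59/2) = 3.0959
Critical value for a one-sided test at α = 0.1: z_α = 1.282.
Power = Φ(λ − 1.282) = Φ(1.814) = 0.9652.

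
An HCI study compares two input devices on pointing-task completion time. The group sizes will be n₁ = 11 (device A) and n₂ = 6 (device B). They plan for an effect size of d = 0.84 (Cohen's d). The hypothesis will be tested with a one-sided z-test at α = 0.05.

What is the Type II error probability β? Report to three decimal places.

Noncentrality parameter: δ = d / √(1/n₁ + 1/n₂) = 0.84 / √(1/11 + 1/6) = 1.6551
Critical value for a one-sided test at α = 0.05: z_α = 1.645.
Power = Φ(δ − 1.645) = Φ(0.010) = 0.5041.
Type II error: β = 1 − power = 1 − 0.5041 = 0.4959.

β ≈ 0.496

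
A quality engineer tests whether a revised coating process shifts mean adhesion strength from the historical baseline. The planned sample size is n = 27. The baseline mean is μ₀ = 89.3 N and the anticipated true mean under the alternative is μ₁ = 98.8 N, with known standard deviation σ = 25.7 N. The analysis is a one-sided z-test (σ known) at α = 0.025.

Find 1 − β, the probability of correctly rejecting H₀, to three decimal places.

Standardized effect: d = |μ₁ − μ₀| / σ = |98.8 − 89.3| / 25.7 = 0.3696
Noncentrality parameter: δ = d·√n = 0.3696 × √27 = 1.9208
One-sided α = 0.025 → critical value z_{0.025} = 1.960.
Power = P(Z > 1.960 − δ) = Φ(-0.039) = 0.4844.

Power ≈ 0.484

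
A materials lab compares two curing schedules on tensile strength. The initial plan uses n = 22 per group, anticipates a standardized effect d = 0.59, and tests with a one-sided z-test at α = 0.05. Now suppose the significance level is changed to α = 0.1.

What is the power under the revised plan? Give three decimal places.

Power ≈ 0.750

δ = d·√(n/2) = 0.59 × √(22/2) = 1.9568 (unchanged). New critical value: z_{0.1} = 1.282.
Revised power = P(Z > 1.282 − δ) = Φ(0.675) = 0.7502.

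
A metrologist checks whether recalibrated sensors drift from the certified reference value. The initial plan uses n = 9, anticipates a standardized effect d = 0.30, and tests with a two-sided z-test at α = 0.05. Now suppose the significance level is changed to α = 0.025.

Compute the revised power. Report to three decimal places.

δ = d·√n = 0.30 × √9 = 0.9000 (unchanged). New critical value: z_{0.0125} = 2.241.
Revised power = Φ(δ − 2.241) + Φ(−δ − 2.241) = Φ(-1.341) + Φ(-3.141) = 0.0899 + 0.0008 = 0.0907.

Power ≈ 0.091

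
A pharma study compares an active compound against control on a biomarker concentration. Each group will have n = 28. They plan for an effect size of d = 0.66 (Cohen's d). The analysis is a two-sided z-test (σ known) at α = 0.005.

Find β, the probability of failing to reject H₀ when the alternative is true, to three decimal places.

Noncentrality parameter: δ = d·√(n/2) = 0.66 × √(28/2) = 2.4695
Critical value for a two-sided test at α = 0.005: z_{α/2} = 2.807.
Power = Φ(δ − 2.807) + Φ(−δ − 2.807) = Φ(-0.338) + Φ(-5.277) = 0.3679 + 0.0000 = 0.3679.
Type II error: β = 1 − power = 1 − 0.3679 = 0.6321.

β ≈ 0.632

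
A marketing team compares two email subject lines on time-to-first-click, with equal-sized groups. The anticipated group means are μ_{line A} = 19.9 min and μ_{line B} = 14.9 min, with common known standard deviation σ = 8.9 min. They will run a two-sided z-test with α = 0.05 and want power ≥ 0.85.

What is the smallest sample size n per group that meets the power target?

n = 57 per group

Standardized effect: d = |μ_{line A} − μ_{line B}| / σ = |19.9 − 14.9| / 8.9 = 0.5618
Set Φ(δ − 1.960) = 0.85; then δ − 1.960 = Φ⁻¹(0.85) = 1.036, giving δ = 2.996.
(Ignoring the negligible lower-tail rejection probability gives the usual closed-form inversion.)
δ = d·√(n/2) ⇒ n = 2(δ/d)² = 2 × (2.996 / 0.5618)² = 56.89.
Round up to the next whole unit.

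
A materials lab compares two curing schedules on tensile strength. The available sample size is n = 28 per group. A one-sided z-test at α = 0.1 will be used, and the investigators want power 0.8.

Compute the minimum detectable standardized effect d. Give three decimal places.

d ≈ 0.567

Required noncentrality: δ = z_{0.1} + z_{0.20} = 1.282 + 0.842 = 2.123.
δ = d·√(n/2) ⇒ d = δ/√(n/2) = 2.123/√(28/2) = 0.5674.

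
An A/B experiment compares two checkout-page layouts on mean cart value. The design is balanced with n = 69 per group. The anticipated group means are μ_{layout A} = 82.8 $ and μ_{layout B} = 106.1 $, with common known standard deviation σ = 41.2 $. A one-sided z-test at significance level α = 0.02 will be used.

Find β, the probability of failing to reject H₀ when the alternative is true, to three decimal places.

Standardized effect: d = |μ_{layout A} − μ_{layout B}| / σ = |82.8 − 106.1| / 41.2 = 0.5655
Noncentrality parameter: δ = d·√(n/2) = 0.5655 × √(69/2) = 3.3218
Critical value for a one-sided test at α = 0.02: z_α = 2.054.
Power = Φ(δ − 2.054) = Φ(1.268) = 0.8976.
Type II error: β = 1 − power = 1 − 0.8976 = 0.1024.

β ≈ 0.102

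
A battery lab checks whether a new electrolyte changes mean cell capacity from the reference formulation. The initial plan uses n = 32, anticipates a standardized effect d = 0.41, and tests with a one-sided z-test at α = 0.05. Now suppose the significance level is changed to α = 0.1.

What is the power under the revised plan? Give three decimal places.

Power ≈ 0.850

δ = d·√n = 0.41 × √32 = 2.3193 (unchanged). New critical value: z_{0.1} = 1.282.
Revised power = Φ(δ − 1.282) = Φ(1.038) = 0.8503.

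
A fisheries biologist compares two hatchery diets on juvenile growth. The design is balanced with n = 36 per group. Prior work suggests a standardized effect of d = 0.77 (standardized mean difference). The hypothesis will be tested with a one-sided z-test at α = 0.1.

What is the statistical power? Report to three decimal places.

Noncentrality parameter: δ = d·√(n/2) = 0.77 × √(36/2) = 3.2668
Critical value for a one-sided test at α = 0.1: z_α = 1.282.
Power = Φ(δ − 1.282) = Φ(1.985) = 0.9764.

Power ≈ 0.976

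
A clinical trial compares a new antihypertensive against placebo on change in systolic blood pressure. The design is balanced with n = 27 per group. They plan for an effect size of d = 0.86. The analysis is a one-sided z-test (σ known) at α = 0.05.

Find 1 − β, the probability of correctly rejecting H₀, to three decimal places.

Noncentrality parameter: δ = d·√(n/2) = 0.86 × √(27/2) = 3.1598
One-sided α = 0.05 → critical value z_{0.05} = 1.645.
Power = Φ(δ − 1.645) = Φ(1.515) = 0.9351.

Power ≈ 0.935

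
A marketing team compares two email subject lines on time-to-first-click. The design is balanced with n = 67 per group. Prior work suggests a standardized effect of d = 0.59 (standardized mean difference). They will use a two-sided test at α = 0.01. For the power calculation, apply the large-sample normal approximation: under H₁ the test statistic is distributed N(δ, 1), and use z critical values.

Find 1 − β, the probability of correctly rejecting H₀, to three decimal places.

Noncentrality parameter: δ = d·√(n/2) = 0.59 × √(67/2) = 3.4149
Two-sided α = 0.01 → critical value z_{0.005} = 2.576.
Power = Φ(δ − 2.576) + Φ(−δ − 2.576) = Φ(0.839) + Φ(-5.991) = 0.7993 + 0.0000 = 0.7993.

Power ≈ 0.799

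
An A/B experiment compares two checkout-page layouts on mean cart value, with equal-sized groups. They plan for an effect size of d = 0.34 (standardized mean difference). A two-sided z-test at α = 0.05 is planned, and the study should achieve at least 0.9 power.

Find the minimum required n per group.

n = 182 per group

Set Φ(δ − 1.960) = 0.9; then δ − 1.960 = Φ⁻¹(0.9) = 1.282, giving δ = 3.242.
(Ignoring the negligible lower-tail rejection probability gives the usual closed-form inversion.)
δ = d·√(n/2) ⇒ n = 2(δ/d)² = 2 × (3.242 / 0.34)² = 181.79.
Rounding up, n = 182 per group.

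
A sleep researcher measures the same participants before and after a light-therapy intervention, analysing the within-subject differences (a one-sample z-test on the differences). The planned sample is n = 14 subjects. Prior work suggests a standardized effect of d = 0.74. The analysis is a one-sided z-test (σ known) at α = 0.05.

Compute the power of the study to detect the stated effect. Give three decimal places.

Noncentrality parameter: δ = d·√n = 0.74 × √14 = 2.7688
Critical value for a one-sided test at α = 0.05: z_α = 1.645.
Power = Φ(δ − 1.645) = Φ(1.124) = 0.8695.

Power ≈ 0.869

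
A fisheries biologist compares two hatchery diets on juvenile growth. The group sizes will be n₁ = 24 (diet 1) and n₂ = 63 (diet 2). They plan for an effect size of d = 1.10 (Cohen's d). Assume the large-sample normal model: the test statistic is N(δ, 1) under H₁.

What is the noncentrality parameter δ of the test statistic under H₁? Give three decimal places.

δ ≈ 4.586

δ = d / √(1/n₁ + 1/n₂) = 1.10 / √(1/24 + 1/63) = 4.5857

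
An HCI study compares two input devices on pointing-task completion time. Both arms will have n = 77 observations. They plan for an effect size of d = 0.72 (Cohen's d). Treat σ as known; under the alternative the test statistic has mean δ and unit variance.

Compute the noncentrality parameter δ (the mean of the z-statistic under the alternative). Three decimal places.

δ = d·√(n/2) = 0.72 × √(77/2) = 4.4675

δ ≈ 4.467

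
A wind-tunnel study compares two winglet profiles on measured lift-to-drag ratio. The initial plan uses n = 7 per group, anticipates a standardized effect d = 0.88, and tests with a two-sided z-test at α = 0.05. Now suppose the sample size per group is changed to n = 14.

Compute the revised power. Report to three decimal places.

With n = 14 per group: δ = d·√(n/2) = 0.88 × √(14/2) = 2.3283. Critical value z_{0.025} = 1.960.
Revised power = Φ(δ − 1.960) + Φ(−δ − 1.960) = Φ(0.368) + Φ(-4.288) = 0.6437 + 0.0000 = 0.6437.

Power ≈ 0.644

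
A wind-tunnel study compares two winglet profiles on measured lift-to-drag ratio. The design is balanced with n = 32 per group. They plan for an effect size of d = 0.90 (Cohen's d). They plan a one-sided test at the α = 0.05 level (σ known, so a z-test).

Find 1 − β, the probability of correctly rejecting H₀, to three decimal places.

Noncentrality parameter: λ = d·√(n/2) = 0.90 × √(32/2) = 3.6000
Critical value for a one-sided test at α = 0.05: z_α = 1.645.
Power = P(Z > 1.645 − λ) = Φ(1.955) = 0.9747.

Power ≈ 0.975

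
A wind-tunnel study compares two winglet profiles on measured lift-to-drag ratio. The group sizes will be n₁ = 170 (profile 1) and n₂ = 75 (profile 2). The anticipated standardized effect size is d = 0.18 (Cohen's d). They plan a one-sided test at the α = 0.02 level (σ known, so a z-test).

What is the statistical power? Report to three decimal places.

Power ≈ 0.225

Noncentrality parameter: δ = d / √(1/n₁ + 1/n₂) = 0.18 / √(1/170 + 1/75) = 1.2985
Critical value for a one-sided test at α = 0.02: z_α = 2.054.
Power = P(Z > 2.054 − δ) = Φ(-0.755) = 0.2251.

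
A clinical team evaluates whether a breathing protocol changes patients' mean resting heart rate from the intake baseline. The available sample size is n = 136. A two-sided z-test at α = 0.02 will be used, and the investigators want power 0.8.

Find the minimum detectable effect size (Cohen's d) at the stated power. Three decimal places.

Required noncentrality: δ = z_{0.01} + z_{0.20} = 2.326 + 0.842 = 3.168.
(The second rejection-region term Φ(−δ − z_{α/2}) is negligible and dropped.)
δ = d·√n ⇒ d = δ/√n = 3.168/√136 = 0.2717.

d ≈ 0.272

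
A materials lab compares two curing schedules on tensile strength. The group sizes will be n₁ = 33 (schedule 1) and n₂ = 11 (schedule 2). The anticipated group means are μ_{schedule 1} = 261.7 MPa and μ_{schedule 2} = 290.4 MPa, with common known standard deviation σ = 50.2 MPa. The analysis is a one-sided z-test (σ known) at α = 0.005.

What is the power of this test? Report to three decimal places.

Power ≈ 0.175

Standardized effect: d = |μ_{schedule 1} − μ_{schedule 2}| / σ = |261.7 − 290.4| / 50.2 = 0.5717
Noncentrality parameter: δ = d / √(1/n₁ + 1/n₂) = 0.5717 / √(1/33 + 1/11) = 1.6421
Critical value for a one-sided test at α = 0.005: z_α = 2.576.
Power = P(Z > 2.576 − δ) = Φ(-0.934) = 0.1752.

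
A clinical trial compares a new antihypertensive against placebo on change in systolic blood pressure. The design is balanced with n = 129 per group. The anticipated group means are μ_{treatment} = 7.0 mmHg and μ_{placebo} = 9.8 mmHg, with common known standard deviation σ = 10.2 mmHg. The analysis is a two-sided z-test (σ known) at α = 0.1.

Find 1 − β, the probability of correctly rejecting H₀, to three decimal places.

Power ≈ 0.712

Standardized effect: d = |μ_{treatment} − μ_{placebo}| / σ = |7.0 − 9.8| / 10.2 = 0.2745
Noncentrality parameter: δ = d·√(n/2) = 0.2745 × √(129/2) = 2.2046
Two-sided α = 0.1 → critical value z_{0.05} = 1.645.
Power = Φ(δ − 1.645) + Φ(−δ − 1.645) = Φ(0.560) + Φ(-3.849) = 0.7122 + 0.0001 = 0.7122.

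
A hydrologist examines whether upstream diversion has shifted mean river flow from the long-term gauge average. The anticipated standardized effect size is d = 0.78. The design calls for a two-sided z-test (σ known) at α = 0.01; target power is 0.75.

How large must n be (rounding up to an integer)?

n = 18

For power 0.75 need Φ(δ − z_{0.005}) = 0.75, so δ = z_{0.005} + z_{0.25} = 2.576 + 0.674 = 3.250.
(For δ > 0 the lower-tail rejection region contributes negligibly to power, so the one-term inversion is standard.)
δ = d·√n ⇒ n = (δ/d)² = (3.250 / 0.78)² = 17.36.
Round up to the next whole unit.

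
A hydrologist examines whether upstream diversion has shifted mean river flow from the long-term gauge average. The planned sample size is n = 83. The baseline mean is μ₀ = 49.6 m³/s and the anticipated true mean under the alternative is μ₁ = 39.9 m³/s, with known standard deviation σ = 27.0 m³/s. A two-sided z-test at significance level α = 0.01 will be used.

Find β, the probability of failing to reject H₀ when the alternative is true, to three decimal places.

Standardized effect: d = |μ₁ − μ₀| / σ = |39.9 − 49.6| / 27.0 = 0.3593
Noncentrality parameter: δ = d·√n = 0.3593 × √83 = 3.2730
Critical value for a two-sided test at α = 0.01: z_{α/2} = 2.576.
Power = Φ(δ − 2.576) + Φ(−δ − 2.576) = Φ(0.697) + Φ(-5.849) = 0.7572 + 0.0000 = 0.7572.
Type II error: β = 1 − power = 1 − 0.7572 = 0.2428.

β ≈ 0.243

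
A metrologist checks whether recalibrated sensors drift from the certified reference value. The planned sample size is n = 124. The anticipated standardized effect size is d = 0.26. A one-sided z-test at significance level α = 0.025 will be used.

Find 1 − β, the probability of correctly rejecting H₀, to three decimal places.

Noncentrality parameter: δ = d·√n = 0.26 × √124 = 2.8952
One-sided α = 0.025 → critical value z_{0.025} = 1.960.
Power = Φ(δ − 1.960) = Φ(0.935) = 0.8252.

Power ≈ 0.825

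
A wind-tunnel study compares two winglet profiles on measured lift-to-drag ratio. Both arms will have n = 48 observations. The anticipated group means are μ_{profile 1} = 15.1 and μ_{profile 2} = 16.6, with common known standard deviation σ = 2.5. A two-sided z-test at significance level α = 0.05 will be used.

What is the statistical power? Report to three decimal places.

Standardized effect: d = |μ_{profile 1} − μ_{profile 2}| / σ = |15.1 − 16.6| / 2.5 = 0.6000
Noncentrality parameter: δ = d·√(n/2) = 0.6000 × √(48/2) = 2.9394
Critical value for a two-sided test at α = 0.05: z_{α/2} = 1.960.
Power = Φ(δ − 1.960) + Φ(−δ − 1.960) = Φ(0.979) + Φ(-4.899) = 0.8363 + 0.0000 = 0.8363.

Power ≈ 0.836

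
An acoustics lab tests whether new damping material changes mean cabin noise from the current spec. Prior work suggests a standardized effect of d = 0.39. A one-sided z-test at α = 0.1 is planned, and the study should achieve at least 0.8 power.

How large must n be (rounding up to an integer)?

n = 30

Set Φ(δ − 1.282) = 0.8; then δ − 1.282 = Φ⁻¹(0.8) = 0.842, giving δ = 2.123.
δ = d·√n ⇒ n = (δ/d)² = (2.123 / 0.39)² = 29.64.
Round up to the next whole unit.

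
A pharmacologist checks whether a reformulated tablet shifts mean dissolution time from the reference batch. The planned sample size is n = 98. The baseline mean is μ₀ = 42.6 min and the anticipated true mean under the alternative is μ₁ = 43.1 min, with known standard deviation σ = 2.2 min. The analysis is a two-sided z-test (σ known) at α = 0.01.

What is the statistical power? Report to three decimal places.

Power ≈ 0.372

Standardized effect: d = |μ₁ − μ₀| / σ = |43.1 − 42.6| / 2.2 = 0.2273
Noncentrality parameter: δ = d·√n = 0.2273 × √98 = 2.2499
Critical value for a two-sided test at α = 0.01: z_{α/2} = 2.576.
Power = Φ(δ − 2.576) + Φ(−δ − 2.576) = Φ(-0.326) + Φ(-4.826) = 0.3722 + 0.0000 = 0.3722.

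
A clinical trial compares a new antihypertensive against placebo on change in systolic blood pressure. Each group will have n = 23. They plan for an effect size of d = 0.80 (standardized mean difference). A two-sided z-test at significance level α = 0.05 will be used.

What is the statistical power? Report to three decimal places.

Noncentrality parameter: δ = d·√(n/2) = 0.80 × √(23/2) = 2.7129
Two-sided α = 0.05 → critical value z_{0.025} = 1.960.
Power = Φ(δ − 1.960) + Φ(−δ − 1.960) = Φ(0.753) + Φ(-4.673) = 0.7743 + 0.0000 = 0.7743.

Power ≈ 0.774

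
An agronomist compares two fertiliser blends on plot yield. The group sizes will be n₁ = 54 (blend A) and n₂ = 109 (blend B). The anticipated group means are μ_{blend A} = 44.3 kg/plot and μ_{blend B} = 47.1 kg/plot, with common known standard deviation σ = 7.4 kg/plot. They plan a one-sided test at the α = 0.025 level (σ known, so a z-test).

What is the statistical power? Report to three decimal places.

Power ≈ 0.623

Standardized effect: d = |μ_{blend A} − μ_{blend B}| / σ = |44.3 − 47.1| / 7.4 = 0.3784
Noncentrality parameter: δ = d / √(1/n₁ + 1/n₂) = 0.3784 / √(1/54 + 1/109) = 2.2737
Critical value for a one-sided test at α = 0.025: z_α = 1.960.
Power = P(Z > 1.960 − δ) = Φ(0.314) = 0.6232.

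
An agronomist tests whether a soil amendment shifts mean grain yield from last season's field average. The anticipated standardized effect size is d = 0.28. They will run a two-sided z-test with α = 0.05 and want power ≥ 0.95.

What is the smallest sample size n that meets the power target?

Set Φ(δ − 1.960) = 0.95; then δ − 1.960 = Φ⁻¹(0.95) = 1.645, giving δ = 3.605.
(Ignoring the negligible lower-tail rejection probability gives the usual closed-form inversion.)
δ = d·√n ⇒ n = (δ/d)² = (3.605 / 0.28)² = 165.75.
Round up to the next whole unit.

n = 166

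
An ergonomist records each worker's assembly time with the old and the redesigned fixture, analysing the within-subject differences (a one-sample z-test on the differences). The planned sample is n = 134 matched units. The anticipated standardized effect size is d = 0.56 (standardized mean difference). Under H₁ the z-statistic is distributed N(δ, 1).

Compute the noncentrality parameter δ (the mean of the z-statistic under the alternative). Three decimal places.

δ ≈ 6.482

The noncentrality parameter scales effect size by the design's sample-size factor: δ = d·√n = 0.56 × √134 = 6.4825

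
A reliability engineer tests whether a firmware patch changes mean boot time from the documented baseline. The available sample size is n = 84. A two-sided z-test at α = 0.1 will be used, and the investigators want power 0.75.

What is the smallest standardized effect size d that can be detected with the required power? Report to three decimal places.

d ≈ 0.253

Need Φ(δ − 1.645) = 0.75, so δ = 1.645 + 0.674 = 2.319.
(The second rejection-region term Φ(−δ − z_{α/2}) is negligible and dropped.)
δ = d·√n ⇒ d = δ/√n = 2.319/√84 = 0.2531.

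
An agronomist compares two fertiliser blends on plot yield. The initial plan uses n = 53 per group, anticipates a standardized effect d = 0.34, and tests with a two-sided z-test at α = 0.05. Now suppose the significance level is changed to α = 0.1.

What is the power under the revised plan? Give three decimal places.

Power ≈ 0.542

δ = d·√(n/2) = 0.34 × √(53/2) = 1.7503 (unchanged). New critical value: z_{0.05} = 1.645.
Revised power = Φ(δ − 1.645) + Φ(−δ − 1.645) = Φ(0.105) + Φ(-3.395) = 0.5420 + 0.0003 = 0.5423.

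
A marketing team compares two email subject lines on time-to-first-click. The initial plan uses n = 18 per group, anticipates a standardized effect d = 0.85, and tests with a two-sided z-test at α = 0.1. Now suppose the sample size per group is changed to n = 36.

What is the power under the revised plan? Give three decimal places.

With n = 36 per group: δ = d·√(n/2) = 0.85 × √(36/2) = 3.6062. Critical value z_{0.05} = 1.645.
Revised power = Φ(δ − 1.645) + Φ(−δ − 1.645) = Φ(1.961) + Φ(-5.251) = 0.9751 + 0.0000 = 0.9751.

Power ≈ 0.975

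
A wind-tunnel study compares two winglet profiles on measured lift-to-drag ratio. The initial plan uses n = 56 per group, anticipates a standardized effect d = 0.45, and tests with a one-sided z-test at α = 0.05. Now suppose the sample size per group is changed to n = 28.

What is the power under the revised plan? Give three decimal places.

With n = 28 per group: δ = d·√(n/2) = 0.45 × √(28/2) = 1.6837. Critical value z_{0.05} = 1.645.
Revised power = Φ(δ − 1.645) = Φ(0.039) = 0.5155.

Power ≈ 0.516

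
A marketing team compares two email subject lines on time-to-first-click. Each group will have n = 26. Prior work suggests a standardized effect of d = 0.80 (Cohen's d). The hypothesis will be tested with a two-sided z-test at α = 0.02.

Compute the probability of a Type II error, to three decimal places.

Noncentrality parameter: δ = d·√(n/2) = 0.80 × √(26/2) = 2.8844
Critical value for a two-sided test at α = 0.02: z_{α/2} = 2.326.
Power = Φ(δ − 2.326) + Φ(−δ − 2.326) = Φ(0.558) + Φ(-5.211) = 0.7116 + 0.0000 = 0.7116.
Type II error: β = 1 − power = 1 − 0.7116 = 0.2884.

β ≈ 0.288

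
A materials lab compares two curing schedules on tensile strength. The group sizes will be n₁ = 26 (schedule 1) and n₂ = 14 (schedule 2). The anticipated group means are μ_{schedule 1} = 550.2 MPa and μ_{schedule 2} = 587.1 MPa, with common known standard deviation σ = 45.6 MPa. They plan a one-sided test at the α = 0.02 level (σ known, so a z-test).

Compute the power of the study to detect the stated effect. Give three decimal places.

Power ≈ 0.651

Standardized effect: d = |μ_{schedule 1} − μ_{schedule 2}| / σ = |550.2 − 587.1| / 45.6 = 0.8092
Noncentrality parameter: δ = d / √(1/n₁ + 1/n₂) = 0.8092 / √(1/26 + 1/14) = 2.4411
Critical value for a one-sided test at α = 0.02: z_α = 2.054.
Power = P(Z > 2.054 − δ) = Φ(0.387) = 0.6507.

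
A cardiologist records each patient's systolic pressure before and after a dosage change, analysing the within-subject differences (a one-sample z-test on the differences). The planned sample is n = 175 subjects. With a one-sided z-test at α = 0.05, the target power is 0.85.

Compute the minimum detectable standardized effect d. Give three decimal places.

Need Φ(δ − 1.645) = 0.85, so δ = 1.645 + 1.036 = 2.681.
δ = d·√n ⇒ d = δ/√n = 2.681/√175 = 0.2027.

d ≈ 0.203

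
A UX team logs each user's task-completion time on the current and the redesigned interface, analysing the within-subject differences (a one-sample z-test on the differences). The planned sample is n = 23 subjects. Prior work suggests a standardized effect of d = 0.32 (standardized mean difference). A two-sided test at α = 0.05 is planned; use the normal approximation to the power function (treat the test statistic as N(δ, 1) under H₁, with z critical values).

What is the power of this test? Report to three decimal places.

Noncentrality parameter: δ = d·√n = 0.32 × √23 = 1.5347
Critical value for a two-sided test at α = 0.05: z_{α/2} = 1.960.
Power = Φ(δ − 1.960) + Φ(−δ − 1.960) = Φ(-0.425) + Φ(-3.495) = 0.3353 + 0.0002 = 0.3355.

Power ≈ 0.336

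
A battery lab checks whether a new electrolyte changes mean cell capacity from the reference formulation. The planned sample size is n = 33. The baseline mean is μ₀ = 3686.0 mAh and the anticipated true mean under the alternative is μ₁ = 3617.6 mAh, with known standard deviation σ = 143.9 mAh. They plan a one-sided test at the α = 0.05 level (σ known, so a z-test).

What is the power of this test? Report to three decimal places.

Standardized effect: d = |μ₁ − μ₀| / σ = |3617.6 − 3686.0| / 143.9 = 0.4753
Noncentrality parameter: δ = d·√n = 0.4753 × √33 = 2.7306
Critical value for a one-sided test at α = 0.05: z_α = 1.645.
Power = P(Z > 1.645 − δ) = Φ(1.086) = 0.8612.

Power ≈ 0.861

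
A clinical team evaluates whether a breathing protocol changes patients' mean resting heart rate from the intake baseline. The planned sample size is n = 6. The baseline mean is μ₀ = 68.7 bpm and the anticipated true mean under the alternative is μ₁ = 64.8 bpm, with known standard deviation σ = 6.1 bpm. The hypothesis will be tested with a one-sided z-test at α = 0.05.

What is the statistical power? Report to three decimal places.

Power ≈ 0.469

Standardized effect: d = |μ₁ − μ₀| / σ = |64.8 − 68.7| / 6.1 = 0.6393
Noncentrality parameter: δ = d·√n = 0.6393 × √6 = 1.5661
One-sided α = 0.05 → critical value z_{0.05} = 1.645.
Power = P(Z > 1.645 − δ) = Φ(-0.079) = 0.4686.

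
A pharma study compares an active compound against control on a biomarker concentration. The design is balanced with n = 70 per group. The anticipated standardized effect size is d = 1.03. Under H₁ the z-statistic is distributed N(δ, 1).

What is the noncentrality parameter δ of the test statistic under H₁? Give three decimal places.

δ ≈ 6.094

The noncentrality parameter scales effect size by the design's sample-size factor: δ = d·√(n/2) = 1.03 × √(70/2) = 6.0936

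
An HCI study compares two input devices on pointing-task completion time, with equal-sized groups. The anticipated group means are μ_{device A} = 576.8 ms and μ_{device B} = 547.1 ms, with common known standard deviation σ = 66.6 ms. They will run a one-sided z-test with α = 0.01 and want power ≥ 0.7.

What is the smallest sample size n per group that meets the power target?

n = 82 per group

Standardized effect: d = |μ_{device A} − μ_{device B}| / σ = |576.8 − 547.1| / 66.6 = 0.4459
Set Φ(δ − 2.326) = 0.7; then δ − 2.326 = Φ⁻¹(0.7) = 0.524, giving δ = 2.851.
δ = d·√(n/2) ⇒ n = 2(δ/d)² = 2 × (2.851 / 0.4459)² = 81.73.
Round up to the next whole unit.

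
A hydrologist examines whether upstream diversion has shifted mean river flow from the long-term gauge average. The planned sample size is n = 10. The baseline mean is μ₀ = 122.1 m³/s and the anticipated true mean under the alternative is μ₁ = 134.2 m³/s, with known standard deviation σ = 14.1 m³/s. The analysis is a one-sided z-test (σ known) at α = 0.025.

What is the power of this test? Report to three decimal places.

Standardized effect: d = |μ₁ − μ₀| / σ = |134.2 − 122.1| / 14.1 = 0.8582
Noncentrality parameter: δ = d·√n = 0.8582 × √10 = 2.7137
One-sided α = 0.025 → critical value z_{0.025} = 1.960.
Power = Φ(δ − 1.960) = Φ(0.754) = 0.7745.

Power ≈ 0.775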